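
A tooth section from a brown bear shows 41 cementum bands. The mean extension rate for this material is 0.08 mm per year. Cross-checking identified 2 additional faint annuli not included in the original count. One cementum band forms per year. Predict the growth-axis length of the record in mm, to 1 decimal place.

True cementum band count = 41 + 2 = 43.
Length ≈ 0.08 × 43 = 3.4 mm.

3.4 mm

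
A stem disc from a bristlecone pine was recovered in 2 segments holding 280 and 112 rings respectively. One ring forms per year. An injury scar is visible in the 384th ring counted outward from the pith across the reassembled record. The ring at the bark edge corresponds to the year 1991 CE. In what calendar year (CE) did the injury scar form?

1983 CE

Total rings = 280 + 112 = 392.
392 − 384 = 8 rings lie beyond the injury scar toward the bark edge.
1991 − 8 = 1983 CE.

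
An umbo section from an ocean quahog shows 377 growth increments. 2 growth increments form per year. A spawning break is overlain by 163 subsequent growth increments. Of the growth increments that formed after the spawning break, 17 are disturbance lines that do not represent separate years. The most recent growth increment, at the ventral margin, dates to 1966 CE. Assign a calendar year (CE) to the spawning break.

163 growth increments post-date the spawning break.
Removing the 17 false growth increments leaves 163 − 17 = 146 true growth increments beyond the spawning break.
146 growth increments at 2 per year is 146 / 2 = 73 years.
Counting back 73 years from 1966 CE places the spawning break in 1966 − 73 = 1893 CE.

1893 CE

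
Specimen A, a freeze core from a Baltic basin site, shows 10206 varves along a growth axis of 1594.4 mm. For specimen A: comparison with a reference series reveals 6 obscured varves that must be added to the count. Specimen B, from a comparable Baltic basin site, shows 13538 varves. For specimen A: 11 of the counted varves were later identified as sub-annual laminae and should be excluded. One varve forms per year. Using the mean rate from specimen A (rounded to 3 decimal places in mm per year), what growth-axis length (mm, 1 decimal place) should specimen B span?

Specimen A: true varve count = 10206 − 11 + 6 = 10201.
A: Mean rate = 1594.4 mm / 10201 years ≈ 0.156 mm/year.
B's length ≈ 0.156 × 13538 = 2111.9 mm.

2111.9 mm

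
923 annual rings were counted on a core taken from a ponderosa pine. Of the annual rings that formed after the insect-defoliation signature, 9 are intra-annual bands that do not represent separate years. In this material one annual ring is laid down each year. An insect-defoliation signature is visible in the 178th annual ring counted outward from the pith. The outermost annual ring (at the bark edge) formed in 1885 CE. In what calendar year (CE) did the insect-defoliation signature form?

The insect-defoliation signature sits at annual ring 178 from the pith, so 923 − 178 = 745 annual rings formed after it.
Removing the 9 false annual rings leaves 745 − 9 = 736 true annual rings beyond the insect-defoliation signature.
1885 − 736 = 1149 CE.

1149 CE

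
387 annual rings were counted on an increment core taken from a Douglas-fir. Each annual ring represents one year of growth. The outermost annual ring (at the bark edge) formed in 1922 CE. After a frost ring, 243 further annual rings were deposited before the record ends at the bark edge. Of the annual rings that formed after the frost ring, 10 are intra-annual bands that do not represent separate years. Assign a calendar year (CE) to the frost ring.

243 annual rings post-date the frost ring.
243 − 10 false = 233 true annual rings after the frost ring.
The annual ring at the bark edge is 1922 CE, so the frost ring dates to 1922 − 233 = 1689 CE.

1689 CE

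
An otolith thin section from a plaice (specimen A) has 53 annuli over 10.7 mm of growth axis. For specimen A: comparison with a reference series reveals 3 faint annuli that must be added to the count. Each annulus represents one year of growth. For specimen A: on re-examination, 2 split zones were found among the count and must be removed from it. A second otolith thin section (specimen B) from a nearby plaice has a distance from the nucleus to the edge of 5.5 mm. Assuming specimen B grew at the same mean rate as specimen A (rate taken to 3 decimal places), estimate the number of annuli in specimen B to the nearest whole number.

28 annuli

Specimen A: adjusted count: 53 − 2 + 3 = 54 annuli.
A: 10.7 mm over 54 years gives 10.7 / 54 ≈ 0.198 mm/yr.
For B, 5.5 / 0.198 = 27.78 years ≈ 28 annuli.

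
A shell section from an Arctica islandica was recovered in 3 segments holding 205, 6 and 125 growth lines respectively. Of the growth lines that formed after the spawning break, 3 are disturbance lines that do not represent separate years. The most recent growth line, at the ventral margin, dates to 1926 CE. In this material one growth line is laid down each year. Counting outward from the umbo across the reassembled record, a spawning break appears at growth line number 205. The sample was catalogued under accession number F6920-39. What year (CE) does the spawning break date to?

1798 CE

Total growth lines = 205 + 6 + 125 = 336.
The spawning break sits at growth line 205 from the umbo, so 336 − 205 = 131 growth lines formed after it.
131 − 3 false = 128 true growth lines after the spawning break.
The growth line at the ventral margin is 1926 CE, so the spawning break dates to 1926 − 128 = 1798 CE.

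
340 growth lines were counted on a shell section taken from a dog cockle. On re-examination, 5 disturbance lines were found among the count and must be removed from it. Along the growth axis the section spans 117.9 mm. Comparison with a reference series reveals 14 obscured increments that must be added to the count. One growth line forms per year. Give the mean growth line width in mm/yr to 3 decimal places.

Correcting the raw count gives 340 − 5 + 14 = 349 true growth lines.
Extension rate ≈ 117.9 / 349 = 0.338 mm/yr.

0.338 mm/yr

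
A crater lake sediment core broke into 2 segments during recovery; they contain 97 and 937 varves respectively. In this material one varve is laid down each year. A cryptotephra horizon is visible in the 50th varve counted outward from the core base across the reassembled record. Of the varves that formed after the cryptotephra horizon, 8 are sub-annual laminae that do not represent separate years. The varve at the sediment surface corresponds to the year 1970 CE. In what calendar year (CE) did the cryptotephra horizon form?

Total varves = 97 + 937 = 1034.
Between varve 50 and the sediment surface there are 1034 − 50 = 984 varves.
984 − 8 false = 976 true varves after the cryptotephra horizon.
Counting back 976 years from 1970 CE places the cryptotephra horizon in 1970 − 976 = 994 CE.

994 CE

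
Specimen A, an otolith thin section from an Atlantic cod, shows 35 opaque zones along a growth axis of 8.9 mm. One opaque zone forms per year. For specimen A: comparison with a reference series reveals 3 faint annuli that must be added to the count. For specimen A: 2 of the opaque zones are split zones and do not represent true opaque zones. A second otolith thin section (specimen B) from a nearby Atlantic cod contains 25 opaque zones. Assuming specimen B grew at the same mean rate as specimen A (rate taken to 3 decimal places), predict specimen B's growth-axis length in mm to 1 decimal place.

Specimen A: after corrections the count is 35 − 2 + 3 = 36 opaque zones.
A: Mean rate = 8.9 mm / 36 years ≈ 0.247 mm/year.
B's length ≈ 0.247 × 25 = 6.2 mm.

6.2 mm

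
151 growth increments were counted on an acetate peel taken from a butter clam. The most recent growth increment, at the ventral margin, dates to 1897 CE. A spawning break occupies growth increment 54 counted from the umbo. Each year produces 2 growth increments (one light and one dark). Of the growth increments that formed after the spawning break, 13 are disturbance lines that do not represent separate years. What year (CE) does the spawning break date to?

1855 CE

The spawning break sits at growth increment 54 from the umbo, so 151 − 54 = 97 growth increments formed after it.
Excluding 13 false growth increments: 97 − 13 = 84.
With 2 growth increments per year, 84 / 2 = 42 years.
The growth increment at the ventral margin is 1897 CE, so the spawning break dates to 1897 − 42 = 1855 CE.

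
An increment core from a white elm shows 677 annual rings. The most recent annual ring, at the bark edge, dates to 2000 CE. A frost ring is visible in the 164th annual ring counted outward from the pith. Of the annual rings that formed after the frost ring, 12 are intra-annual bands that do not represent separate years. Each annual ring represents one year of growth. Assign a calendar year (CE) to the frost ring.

Between annual ring 164 and the bark edge there are 677 − 164 = 513 annual rings.
513 − 12 false = 501 true annual rings after the frost ring.
2000 − 501 = 1499 CE.

1499 CE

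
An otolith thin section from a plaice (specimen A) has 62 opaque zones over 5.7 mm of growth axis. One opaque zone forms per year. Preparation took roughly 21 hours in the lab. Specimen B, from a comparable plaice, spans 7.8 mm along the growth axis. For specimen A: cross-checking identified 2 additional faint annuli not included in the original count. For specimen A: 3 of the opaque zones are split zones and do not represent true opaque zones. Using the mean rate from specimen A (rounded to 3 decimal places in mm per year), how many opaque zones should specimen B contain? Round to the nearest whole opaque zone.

84 opaque zones

Specimen A: adjusted count: 62 − 3 + 2 = 61 opaque zones.
A: 5.7 mm over 61 years gives 5.7 / 61 ≈ 0.093 mm per year.
For B, 7.8 / 0.093 = 83.87 years ≈ 84 opaque zones.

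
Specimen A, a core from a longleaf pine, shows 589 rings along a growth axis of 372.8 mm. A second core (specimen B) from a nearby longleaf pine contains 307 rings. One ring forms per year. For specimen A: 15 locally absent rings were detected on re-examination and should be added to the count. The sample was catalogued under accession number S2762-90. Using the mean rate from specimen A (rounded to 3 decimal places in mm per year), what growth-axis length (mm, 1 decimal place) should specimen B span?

189.4 mm

Specimen A: true ring count = 589 + 15 = 604.
A: Mean rate = 372.8 mm / 604 years ≈ 0.617 mm/year.
B's length ≈ 0.617 × 307 = 189.4 mm.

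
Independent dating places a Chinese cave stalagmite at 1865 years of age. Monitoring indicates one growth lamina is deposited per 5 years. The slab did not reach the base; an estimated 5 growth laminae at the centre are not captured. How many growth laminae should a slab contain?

Expected growth laminae: 1865 / 5 = 373.
Subtracting the 5 growth laminae not captured gives 373 − 5 = 368 growth laminae in the record.

368 growth laminae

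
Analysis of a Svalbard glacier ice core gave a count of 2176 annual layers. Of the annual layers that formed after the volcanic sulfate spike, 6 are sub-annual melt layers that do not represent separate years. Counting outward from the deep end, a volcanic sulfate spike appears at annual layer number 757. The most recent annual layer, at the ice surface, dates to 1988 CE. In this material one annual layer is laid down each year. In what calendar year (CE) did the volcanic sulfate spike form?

Between annual layer 757 and the ice surface there are 2176 − 757 = 1419 annual layers.
Removing the 6 false annual layers leaves 1419 − 6 = 1413 true annual layers beyond the volcanic sulfate spike.
The annual layer at the ice surface is 1988 CE, so the volcanic sulfate spike dates to 1988 − 1413 = 575 CE.

575 CE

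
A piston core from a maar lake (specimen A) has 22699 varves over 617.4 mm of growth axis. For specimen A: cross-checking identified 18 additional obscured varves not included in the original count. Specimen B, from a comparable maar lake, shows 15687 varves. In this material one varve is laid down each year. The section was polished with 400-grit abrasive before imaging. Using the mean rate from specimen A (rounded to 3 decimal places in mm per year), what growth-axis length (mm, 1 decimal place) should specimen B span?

Specimen A: after corrections the count is 22699 + 18 = 22717 varves.
A: Extension rate ≈ 617.4 / 22717 = 0.027 mm/year.
B's length ≈ 0.027 × 15687 = 423.5 mm.

423.5 mm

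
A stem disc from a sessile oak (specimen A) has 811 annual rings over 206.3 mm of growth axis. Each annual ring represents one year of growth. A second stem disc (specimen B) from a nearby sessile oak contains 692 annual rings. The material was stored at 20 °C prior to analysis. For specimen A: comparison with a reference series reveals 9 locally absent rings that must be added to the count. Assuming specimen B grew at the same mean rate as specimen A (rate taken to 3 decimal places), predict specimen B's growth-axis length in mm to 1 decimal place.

174.4 mm

Specimen A: after corrections the count is 811 + 9 = 820 annual rings.
A: 206.3 mm over 820 years gives 206.3 / 820 ≈ 0.252 mm/year.
Length of B = 0.252 × 692 = 174.4 mm.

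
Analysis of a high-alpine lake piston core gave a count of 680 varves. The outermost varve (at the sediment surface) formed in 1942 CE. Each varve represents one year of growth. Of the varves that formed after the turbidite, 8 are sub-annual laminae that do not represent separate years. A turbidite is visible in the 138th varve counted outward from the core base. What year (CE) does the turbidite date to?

680 − 138 = 542 varves lie beyond the turbidite toward the sediment surface.
542 − 8 false = 534 true varves after the turbidite.
1942 − 534 = 1408 CE.

1408 CE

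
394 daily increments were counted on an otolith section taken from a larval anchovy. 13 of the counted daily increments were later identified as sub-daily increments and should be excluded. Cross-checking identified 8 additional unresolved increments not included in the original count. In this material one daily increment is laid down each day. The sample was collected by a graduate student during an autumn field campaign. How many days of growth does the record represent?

After corrections the count is 394 − 13 + 8 = 389 daily increments.
At one daily increment per day, that is 389 days.

389 d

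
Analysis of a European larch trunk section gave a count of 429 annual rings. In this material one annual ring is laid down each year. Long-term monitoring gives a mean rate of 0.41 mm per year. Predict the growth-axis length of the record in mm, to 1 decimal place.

175.9 mm

429 years of growth are recorded.
Predicted length = 0.41 mm/year × 429 years = 175.9 mm.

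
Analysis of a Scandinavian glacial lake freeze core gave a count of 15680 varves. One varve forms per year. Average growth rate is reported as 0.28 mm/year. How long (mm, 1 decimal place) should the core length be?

4390.4 mm

15680 years of growth are recorded.
Length ≈ 0.28 × 15680 = 4390.4 mm.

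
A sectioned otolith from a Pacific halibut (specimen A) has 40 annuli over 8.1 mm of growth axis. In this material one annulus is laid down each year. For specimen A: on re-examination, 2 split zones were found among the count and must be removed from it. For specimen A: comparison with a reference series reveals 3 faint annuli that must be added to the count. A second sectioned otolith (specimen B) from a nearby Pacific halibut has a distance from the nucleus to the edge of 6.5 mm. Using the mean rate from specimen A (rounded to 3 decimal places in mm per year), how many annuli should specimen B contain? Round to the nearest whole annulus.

Specimen A: adjusted count: 40 − 2 + 3 = 41 annuli.
A: Mean rate = 8.1 mm / 41 years ≈ 0.198 mm/yr.
For B, 6.5 / 0.198 = 32.83 years ≈ 33 annuli.

33 annuli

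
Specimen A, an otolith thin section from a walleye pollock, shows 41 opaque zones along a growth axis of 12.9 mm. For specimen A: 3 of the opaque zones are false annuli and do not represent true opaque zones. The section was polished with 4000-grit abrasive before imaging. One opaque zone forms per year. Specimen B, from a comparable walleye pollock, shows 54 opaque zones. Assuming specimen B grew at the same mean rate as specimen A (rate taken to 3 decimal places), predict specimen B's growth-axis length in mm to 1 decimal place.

18.3 mm

Specimen A: after corrections the count is 41 − 3 = 38 opaque zones.
A: Mean rate = 12.9 mm / 38 years ≈ 0.339 mm/yr.
B's length ≈ 0.339 × 54 = 18.3 mm.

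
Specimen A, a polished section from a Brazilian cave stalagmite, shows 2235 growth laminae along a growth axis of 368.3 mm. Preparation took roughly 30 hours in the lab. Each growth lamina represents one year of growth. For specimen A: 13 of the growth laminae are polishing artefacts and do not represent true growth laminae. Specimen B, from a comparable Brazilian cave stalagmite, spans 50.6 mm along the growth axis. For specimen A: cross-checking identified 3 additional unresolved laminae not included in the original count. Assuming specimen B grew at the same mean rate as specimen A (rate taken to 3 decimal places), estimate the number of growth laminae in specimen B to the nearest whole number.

Specimen A: after corrections the count is 2235 − 13 + 3 = 2225 growth laminae.
A: Mean rate = 368.3 mm / 2225 years ≈ 0.166 mm/yr.
Specimen B: 50.6 mm / 0.166 mm per year = 304.82 years ≈ 305 growth laminae.

305 growth laminae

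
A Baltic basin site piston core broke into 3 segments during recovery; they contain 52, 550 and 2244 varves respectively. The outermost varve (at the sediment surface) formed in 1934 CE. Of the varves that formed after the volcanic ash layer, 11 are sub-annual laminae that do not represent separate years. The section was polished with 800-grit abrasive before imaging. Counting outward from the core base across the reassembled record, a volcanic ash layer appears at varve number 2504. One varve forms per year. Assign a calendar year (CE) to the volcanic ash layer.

Total varves = 52 + 550 + 2244 = 2846.
Between varve 2504 and the sediment surface there are 2846 − 2504 = 342 varves.
Excluding 11 false varves: 342 − 11 = 331.
Counting back 331 years from 1934 CE places the volcanic ash layer in 1934 − 331 = 1603 CE.

1603 CE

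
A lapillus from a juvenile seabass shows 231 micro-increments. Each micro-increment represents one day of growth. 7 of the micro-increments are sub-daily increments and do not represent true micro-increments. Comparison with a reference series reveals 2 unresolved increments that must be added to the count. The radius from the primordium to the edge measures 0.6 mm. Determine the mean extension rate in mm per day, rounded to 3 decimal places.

0.003 mm per day

True micro-increment count = 231 − 7 + 2 = 226.
Extension rate ≈ 0.6 / 226 = 0.003 mm per day.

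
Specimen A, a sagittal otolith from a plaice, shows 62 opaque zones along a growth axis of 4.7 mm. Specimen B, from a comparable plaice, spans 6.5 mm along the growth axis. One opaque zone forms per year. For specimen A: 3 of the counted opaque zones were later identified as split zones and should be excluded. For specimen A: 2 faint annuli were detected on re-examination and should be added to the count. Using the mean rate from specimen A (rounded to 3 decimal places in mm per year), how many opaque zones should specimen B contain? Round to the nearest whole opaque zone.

84 opaque zones

Specimen A: adjusted count: 62 − 3 + 2 = 61 opaque zones.
A: Mean rate = 4.7 mm / 61 years ≈ 0.077 mm per year.
B spans 6.5 / 0.077 = 84.42 years ≈ 84 opaque zones.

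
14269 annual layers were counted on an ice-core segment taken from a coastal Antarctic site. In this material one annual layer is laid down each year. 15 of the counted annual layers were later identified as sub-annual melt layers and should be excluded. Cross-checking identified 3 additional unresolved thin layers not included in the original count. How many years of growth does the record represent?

14257 yr

After corrections the count is 14269 − 15 + 3 = 14257 annual layers.
One annual layer per year makes the duration 14257 years.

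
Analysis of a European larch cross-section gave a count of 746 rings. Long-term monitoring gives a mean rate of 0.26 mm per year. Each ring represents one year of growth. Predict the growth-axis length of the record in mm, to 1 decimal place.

194.0 mm

The record spans 746 years at 0.26 mm per year.
Predicted length = 0.26 mm/year × 746 years = 194.0 mm.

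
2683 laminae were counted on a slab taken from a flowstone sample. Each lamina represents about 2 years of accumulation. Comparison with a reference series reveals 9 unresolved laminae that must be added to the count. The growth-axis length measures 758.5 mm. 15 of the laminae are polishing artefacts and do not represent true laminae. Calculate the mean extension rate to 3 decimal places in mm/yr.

0.142 mm/yr

Correcting the raw count gives 2683 − 15 + 9 = 2677 true laminae.
Multiplying by 2 years per lamina: 2677 × 2 = 5354 years.
758.5 mm over 5354 years gives 758.5 / 5354 ≈ 0.142 mm/yr.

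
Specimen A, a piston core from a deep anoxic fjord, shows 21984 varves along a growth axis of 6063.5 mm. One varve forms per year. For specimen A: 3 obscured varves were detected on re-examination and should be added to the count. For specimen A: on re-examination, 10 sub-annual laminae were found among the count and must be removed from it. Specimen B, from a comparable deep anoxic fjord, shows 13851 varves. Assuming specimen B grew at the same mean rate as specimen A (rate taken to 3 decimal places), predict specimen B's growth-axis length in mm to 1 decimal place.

Specimen A: adjusted count: 21984 − 10 + 3 = 21977 varves.
A: Mean rate = 6063.5 mm / 21977 years ≈ 0.276 mm/yr.
B's length ≈ 0.276 × 13851 = 3822.9 mm.

3822.9 mm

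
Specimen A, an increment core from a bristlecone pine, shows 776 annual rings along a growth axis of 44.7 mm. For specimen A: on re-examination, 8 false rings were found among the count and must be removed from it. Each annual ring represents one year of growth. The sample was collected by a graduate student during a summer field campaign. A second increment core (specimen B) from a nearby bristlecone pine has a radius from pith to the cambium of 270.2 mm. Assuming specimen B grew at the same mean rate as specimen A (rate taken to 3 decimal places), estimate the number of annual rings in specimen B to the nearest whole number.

Specimen A: after corrections the count is 776 − 8 = 768 annual rings.
A: 44.7 mm over 768 years gives 44.7 / 768 ≈ 0.058 mm per year.
For B, 270.2 / 0.058 = 4658.62 years ≈ 4659 annual rings.

4659 annual rings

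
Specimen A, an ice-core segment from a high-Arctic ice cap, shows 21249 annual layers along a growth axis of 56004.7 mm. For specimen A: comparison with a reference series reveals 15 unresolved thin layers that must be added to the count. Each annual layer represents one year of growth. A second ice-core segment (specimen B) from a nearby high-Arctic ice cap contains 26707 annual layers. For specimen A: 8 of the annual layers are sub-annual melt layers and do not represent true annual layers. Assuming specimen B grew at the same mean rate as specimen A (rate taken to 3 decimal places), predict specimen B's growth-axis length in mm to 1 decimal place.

Specimen A: after corrections the count is 21249 − 8 + 15 = 21256 annual layers.
A: Mean rate = 56004.7 mm / 21256 years ≈ 2.635 mm/year.
For B, 2.635 mm/year × 26707 years = 70372.9 mm.

70372.9 mm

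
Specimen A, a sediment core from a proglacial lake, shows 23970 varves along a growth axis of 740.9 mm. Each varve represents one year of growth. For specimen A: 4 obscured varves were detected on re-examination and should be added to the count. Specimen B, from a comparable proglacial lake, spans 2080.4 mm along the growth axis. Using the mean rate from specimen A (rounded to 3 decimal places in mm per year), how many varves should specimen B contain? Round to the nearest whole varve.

Specimen A: true varve count = 23970 + 4 = 23974.
A: 740.9 mm over 23974 years gives 740.9 / 23974 ≈ 0.031 mm/yr.
Specimen B: 2080.4 mm / 0.031 mm per year = 67109.68 years ≈ 67110 varves.

67110 varves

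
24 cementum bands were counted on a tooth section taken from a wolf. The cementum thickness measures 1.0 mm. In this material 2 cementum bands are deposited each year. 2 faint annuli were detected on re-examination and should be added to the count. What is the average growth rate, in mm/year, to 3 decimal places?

0.077 mm/year

True cementum band count = 24 + 2 = 26.
26 cementum bands at 2 per year is 26 / 2 = 13 years.
Extension rate ≈ 1.0 / 13 = 0.077 mm/year.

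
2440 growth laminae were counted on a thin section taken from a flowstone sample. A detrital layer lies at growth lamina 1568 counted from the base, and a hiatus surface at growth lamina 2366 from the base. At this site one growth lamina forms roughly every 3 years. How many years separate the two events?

2394 yr

Separation: 2366 − 1568 = 798 growth laminae.
798 growth laminae at 3 years each span 798 × 3 = 2394 years.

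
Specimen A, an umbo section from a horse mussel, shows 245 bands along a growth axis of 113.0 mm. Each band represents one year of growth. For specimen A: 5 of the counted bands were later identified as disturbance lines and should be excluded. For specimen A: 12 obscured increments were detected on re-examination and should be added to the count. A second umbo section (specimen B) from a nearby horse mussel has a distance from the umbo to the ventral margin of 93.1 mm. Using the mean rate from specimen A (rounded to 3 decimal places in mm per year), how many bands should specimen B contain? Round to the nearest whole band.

Specimen A: true band count = 245 − 5 + 12 = 252.
A: 113.0 mm over 252 years gives 113.0 / 252 ≈ 0.448 mm/year.
Specimen B: 93.1 mm / 0.448 mm per year = 207.81 years ≈ 208 bands.

208 bands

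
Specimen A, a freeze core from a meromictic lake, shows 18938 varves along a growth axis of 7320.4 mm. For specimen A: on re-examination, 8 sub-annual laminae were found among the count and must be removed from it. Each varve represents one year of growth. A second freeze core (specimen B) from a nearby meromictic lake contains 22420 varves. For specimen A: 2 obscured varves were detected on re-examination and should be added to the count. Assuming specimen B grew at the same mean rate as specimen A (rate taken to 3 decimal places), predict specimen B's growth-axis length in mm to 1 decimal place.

Specimen A: correcting the raw count gives 18938 − 8 + 2 = 18932 true varves.
A: Extension rate ≈ 7320.4 / 18932 = 0.387 mm/year.
Length of B = 0.387 × 22420 = 8676.5 mm.

8676.5 mm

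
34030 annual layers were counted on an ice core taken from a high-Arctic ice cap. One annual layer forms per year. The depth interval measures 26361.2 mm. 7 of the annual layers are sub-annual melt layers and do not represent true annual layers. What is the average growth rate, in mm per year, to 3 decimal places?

True annual layer count = 34030 − 7 = 34023.
Extension rate ≈ 26361.2 / 34023 = 0.775 mm per year.

0.775 mm per year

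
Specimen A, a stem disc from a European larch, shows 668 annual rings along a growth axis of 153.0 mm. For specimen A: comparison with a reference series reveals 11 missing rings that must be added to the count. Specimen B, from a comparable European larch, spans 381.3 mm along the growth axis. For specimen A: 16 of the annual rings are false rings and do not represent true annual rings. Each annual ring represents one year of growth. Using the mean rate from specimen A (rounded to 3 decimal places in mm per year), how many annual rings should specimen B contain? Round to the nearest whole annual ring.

1651 annual rings

Specimen A: adjusted count: 668 − 16 + 11 = 663 annual rings.
A: 153.0 mm over 663 years gives 153.0 / 663 ≈ 0.231 mm/yr.
Specimen B: 381.3 mm / 0.231 mm per year = 1650.65 years ≈ 1651 annual rings.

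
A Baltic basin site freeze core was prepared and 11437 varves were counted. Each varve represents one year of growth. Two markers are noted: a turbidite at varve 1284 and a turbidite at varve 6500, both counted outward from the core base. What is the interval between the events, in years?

6500 − 1284 = 5216 varves lie between the two events.
At one varve per year, 5216 years elapsed between them.

5216 years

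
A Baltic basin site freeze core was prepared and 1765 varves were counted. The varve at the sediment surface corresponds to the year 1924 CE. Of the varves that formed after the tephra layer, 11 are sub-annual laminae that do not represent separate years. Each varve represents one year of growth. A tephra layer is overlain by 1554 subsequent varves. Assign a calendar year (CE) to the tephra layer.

381 CE

1554 varves formed after the tephra layer.
Excluding 11 false varves: 1554 − 11 = 1543.
1924 − 1543 = 381 CE.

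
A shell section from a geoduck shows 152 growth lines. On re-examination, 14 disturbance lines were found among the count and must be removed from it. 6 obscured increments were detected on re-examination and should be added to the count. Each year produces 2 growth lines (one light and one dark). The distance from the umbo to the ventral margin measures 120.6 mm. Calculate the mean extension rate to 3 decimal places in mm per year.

Correcting the raw count gives 152 − 14 + 6 = 144 true growth lines.
Dividing by 2 growth lines per year: 144 / 2 = 72 years.
120.6 mm over 72 years gives 120.6 / 72 ≈ 1.675 mm per year.

1.675 mm per year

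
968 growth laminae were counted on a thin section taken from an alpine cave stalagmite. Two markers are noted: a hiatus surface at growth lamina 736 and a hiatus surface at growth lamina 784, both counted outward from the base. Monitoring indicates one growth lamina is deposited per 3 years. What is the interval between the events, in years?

144 years

784 − 736 = 48 growth laminae lie between the two events.
At 3 years per growth lamina, 48 × 3 = 144 years.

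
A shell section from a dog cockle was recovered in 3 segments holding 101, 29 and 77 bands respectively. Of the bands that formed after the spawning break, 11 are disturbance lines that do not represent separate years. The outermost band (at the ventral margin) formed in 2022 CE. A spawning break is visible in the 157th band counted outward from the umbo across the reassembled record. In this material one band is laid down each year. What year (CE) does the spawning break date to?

Total bands = 101 + 29 + 77 = 207.
207 − 157 = 50 bands lie beyond the spawning break toward the ventral margin.
Excluding 11 false bands: 50 − 11 = 39.
The band at the ventral margin is 2022 CE, so the spawning break dates to 2022 − 39 = 1983 CE.

1983 CE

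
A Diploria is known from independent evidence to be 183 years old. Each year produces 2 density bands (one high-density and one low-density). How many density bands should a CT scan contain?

366 density bands

Expected density bands: 183 × 2 = 366.
So 366 density bands should be present.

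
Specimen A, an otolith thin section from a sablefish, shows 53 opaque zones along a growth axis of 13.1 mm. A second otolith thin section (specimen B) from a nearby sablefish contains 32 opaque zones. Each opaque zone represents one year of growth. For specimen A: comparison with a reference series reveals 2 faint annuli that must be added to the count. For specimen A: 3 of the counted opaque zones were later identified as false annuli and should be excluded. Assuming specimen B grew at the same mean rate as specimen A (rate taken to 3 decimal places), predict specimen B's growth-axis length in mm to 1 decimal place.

Specimen A: true opaque zone count = 53 − 3 + 2 = 52.
A: Extension rate ≈ 13.1 / 52 = 0.252 mm/yr.
For B, 0.252 mm/year × 32 years = 8.1 mm.

8.1 mm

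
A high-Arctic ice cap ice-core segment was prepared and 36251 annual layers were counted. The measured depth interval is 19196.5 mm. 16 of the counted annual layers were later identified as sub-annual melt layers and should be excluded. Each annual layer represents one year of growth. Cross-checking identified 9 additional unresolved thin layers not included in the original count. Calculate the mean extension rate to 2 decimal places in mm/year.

Correcting the raw count gives 36251 − 16 + 9 = 36244 true annual layers.
Extension rate ≈ 19196.5 / 36244 = 0.53 mm/year.

0.53 mm/year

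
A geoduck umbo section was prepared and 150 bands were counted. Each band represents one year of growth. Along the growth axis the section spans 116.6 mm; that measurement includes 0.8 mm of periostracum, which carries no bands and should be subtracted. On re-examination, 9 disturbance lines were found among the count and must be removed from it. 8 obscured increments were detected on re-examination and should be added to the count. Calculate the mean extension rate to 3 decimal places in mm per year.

After corrections the count is 150 − 9 + 8 = 149 bands.
Removing the 0.8 mm offcut leaves 116.6 − 0.8 = 115.8 mm.
115.8 mm over 149 years gives 115.8 / 149 ≈ 0.777 mm per year.

0.777 mm per year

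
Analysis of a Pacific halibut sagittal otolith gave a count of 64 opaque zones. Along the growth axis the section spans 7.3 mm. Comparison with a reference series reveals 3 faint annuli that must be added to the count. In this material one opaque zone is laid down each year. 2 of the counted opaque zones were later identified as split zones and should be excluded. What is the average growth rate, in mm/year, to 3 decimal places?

Correcting the raw count gives 64 − 2 + 3 = 65 true opaque zones.
Extension rate ≈ 7.3 / 65 = 0.112 mm/year.

0.112 mm/year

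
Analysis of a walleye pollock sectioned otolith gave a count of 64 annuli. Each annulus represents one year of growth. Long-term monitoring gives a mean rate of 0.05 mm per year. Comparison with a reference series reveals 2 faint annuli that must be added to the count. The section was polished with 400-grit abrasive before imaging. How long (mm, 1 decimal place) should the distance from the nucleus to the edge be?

Adjusted count: 64 + 2 = 66 annuli.
66 years at 0.05 mm/year gives 0.05 × 66 = 3.3 mm.

3.3 mm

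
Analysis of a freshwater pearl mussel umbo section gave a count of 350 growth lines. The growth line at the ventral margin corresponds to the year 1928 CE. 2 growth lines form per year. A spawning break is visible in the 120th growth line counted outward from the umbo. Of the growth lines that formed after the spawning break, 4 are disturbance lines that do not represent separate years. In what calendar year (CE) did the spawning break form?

1815 CE

350 − 120 = 230 growth lines lie beyond the spawning break toward the ventral margin.
Removing the 4 false growth lines leaves 230 − 4 = 226 true growth lines beyond the spawning break.
With 2 growth lines per year, 226 / 2 = 113 years.
Counting back 113 years from 1928 CE places the spawning break in 1928 − 113 = 1815 CE.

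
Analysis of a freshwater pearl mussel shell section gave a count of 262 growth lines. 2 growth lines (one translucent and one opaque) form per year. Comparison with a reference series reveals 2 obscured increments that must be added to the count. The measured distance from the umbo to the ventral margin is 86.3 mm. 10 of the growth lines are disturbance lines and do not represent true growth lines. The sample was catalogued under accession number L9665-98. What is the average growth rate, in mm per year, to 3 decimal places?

After corrections the count is 262 − 10 + 2 = 254 growth lines.
254 growth lines at 2 per year is 254 / 2 = 127 years.
Mean rate = 86.3 mm / 127 years ≈ 0.680 mm per year.

0.680 mm per year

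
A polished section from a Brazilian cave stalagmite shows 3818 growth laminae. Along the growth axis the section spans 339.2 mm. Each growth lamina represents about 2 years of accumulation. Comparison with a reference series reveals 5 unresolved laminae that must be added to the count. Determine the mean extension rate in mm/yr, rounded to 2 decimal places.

After corrections the count is 3818 + 5 = 3823 growth laminae.
Multiplying by 2 years per growth lamina: 3823 × 2 = 7646 years.
339.2 mm over 7646 years gives 339.2 / 7646 ≈ 0.04 mm/yr.

0.04 mm/yr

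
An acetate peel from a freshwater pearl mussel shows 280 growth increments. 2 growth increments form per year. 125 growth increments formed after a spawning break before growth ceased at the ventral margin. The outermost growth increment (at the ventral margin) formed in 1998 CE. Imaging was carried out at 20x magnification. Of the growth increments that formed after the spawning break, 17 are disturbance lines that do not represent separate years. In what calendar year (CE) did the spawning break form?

125 growth increments post-date the spawning break.
125 − 17 false = 108 true growth increments after the spawning break.
With 2 growth increments per year, 108 / 2 = 54 years.
The growth increment at the ventral margin is 1998 CE, so the spawning break dates to 1998 − 54 = 1944 CE.

1944 CE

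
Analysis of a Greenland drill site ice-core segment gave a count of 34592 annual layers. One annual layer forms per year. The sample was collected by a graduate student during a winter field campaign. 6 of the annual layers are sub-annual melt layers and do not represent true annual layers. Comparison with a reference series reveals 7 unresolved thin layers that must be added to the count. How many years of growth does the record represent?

34593 years

Correcting the raw count gives 34592 − 6 + 7 = 34593 true annual layers.
With a one-to-one annual layer periodicity this is 34593 years.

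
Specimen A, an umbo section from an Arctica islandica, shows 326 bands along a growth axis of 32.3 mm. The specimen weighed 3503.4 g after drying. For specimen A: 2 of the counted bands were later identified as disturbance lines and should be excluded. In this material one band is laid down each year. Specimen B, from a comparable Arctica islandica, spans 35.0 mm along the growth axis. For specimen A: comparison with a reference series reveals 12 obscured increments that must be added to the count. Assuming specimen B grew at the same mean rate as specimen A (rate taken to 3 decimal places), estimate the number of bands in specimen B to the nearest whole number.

365 bands

Specimen A: true band count = 326 − 2 + 12 = 336.
A: 32.3 mm over 336 years gives 32.3 / 336 ≈ 0.096 mm/yr.
B spans 35.0 / 0.096 = 364.58 years ≈ 365 bands.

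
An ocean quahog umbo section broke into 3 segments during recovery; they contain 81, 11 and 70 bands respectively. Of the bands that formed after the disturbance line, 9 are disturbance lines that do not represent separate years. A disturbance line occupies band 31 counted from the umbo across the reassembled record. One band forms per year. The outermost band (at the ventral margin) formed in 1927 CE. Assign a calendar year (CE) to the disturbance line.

Total bands = 81 + 11 + 70 = 162.
162 − 31 = 131 bands lie beyond the disturbance line toward the ventral margin.
Removing the 9 false bands leaves 131 − 9 = 122 true bands beyond the disturbance line.
The band at the ventral margin is 1927 CE, so the disturbance line dates to 1927 − 122 = 1805 CE.

1805 CE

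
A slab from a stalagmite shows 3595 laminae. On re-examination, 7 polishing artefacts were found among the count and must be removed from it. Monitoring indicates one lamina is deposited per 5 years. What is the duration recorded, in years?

17940 years

After corrections the count is 3595 − 7 = 3588 laminae.
At 5 years per lamina, 3588 × 5 = 17940 years.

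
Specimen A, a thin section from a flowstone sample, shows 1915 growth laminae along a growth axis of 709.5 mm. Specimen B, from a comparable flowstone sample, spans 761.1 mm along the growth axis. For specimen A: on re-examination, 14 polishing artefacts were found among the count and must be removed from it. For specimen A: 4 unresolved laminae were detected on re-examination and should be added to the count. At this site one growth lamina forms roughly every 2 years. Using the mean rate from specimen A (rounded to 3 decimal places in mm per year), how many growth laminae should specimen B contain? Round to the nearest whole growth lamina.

Specimen A: correcting the raw count gives 1915 − 14 + 4 = 1905 true growth laminae.
Specimen A: 1905 growth laminae at 2 years each span 1905 × 2 = 3810 years.
A: 709.5 mm over 3810 years gives 709.5 / 3810 ≈ 0.186 mm/year.
For B, 761.1 / 0.186 = 4091.94 years; at 2 years per growth lamina that is 4091.94 / 2 ≈ 2046 growth laminae.

2046 growth laminae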